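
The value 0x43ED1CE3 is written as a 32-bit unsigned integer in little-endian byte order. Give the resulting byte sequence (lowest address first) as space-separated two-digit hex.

Split into bytes (most-significant first): 43 ED 1C E3.
Little-endian stores the least-significant byte at the lowest address.
So at ascending addresses the bytes are E3 1C ED 43.

E3 1C ED 43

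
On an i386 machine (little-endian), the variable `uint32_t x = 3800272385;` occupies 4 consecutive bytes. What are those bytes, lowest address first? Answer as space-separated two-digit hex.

01 8E 83 E2

3800272385 in hexadecimal, padded to 32 bits, is 0xE2838E01.
Split into bytes (most-significant first): E2 83 8E 01.
Little-endian: lowest address holds the least-significant byte.
So at ascending addresses the bytes are 01 8E 83 E2.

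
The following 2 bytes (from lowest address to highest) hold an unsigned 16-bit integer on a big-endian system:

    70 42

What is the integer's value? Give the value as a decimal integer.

28738

Big-endian stores the most-significant byte at the lowest address.
The bytes are already most-significant first: 0x7042.
0x7042 = 28738.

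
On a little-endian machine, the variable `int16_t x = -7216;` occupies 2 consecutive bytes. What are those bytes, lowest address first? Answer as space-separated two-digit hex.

D0 E3

Two's complement of -7216 in 16 bits: 7216 = 0x1C30; invert → 0xE3CF; add 1 → 0xE3D0.
Split into bytes (most-significant first): E3 D0.
In little-endian order the low byte comes first in memory.
So at ascending addresses the bytes are D0 E3.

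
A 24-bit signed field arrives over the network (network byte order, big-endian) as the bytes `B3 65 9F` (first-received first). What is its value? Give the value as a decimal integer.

-5020257

Big-endian stores the most-significant byte at the lowest address.
The bytes are already most-significant first: 0xB3659F.
Top bit is set, so as a signed 24-bit value this is 0xB3659F − 2^24 = -5020257.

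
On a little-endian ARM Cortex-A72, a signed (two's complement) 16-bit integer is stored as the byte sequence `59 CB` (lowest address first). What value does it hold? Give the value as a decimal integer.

-13479

Little-endian stores the least-significant byte at the lowest address.
Reassemble most-significant byte first: CB 59 → 0xCB59.
Top bit is set, so as a signed 16-bit value this is 0xCB59 − 2^16 = -13479.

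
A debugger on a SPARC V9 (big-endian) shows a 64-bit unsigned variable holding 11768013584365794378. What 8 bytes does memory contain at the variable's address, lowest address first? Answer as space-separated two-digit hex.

11768013584365794378 in hexadecimal, padded to 64 bits, is 0xA35062016018344A.
Split into bytes (most-significant first): A3 50 62 01 60 18 34 4A.
Big-endian stores the most-significant byte at the lowest address.
So the memory order matches the most-significant-first order: A3 50 62 01 60 18 34 4A.

A3 50 62 01 60 18 34 4A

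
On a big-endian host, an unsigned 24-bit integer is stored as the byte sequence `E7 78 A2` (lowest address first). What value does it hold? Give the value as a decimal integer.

In big-endian order the high byte comes first in memory.
The bytes are already most-significant first: 0xE778A2.
0xE778A2 = 15169698.

15169698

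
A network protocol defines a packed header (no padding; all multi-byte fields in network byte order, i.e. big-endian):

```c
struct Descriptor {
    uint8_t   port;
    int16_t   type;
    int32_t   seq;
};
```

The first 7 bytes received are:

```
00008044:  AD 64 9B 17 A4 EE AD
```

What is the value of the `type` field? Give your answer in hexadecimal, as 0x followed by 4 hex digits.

0x649B

`type` follows `port` (1 byte), so it starts at byte offset 1 and occupies 2 bytes.
Bytes at offsets 1..2: 64 9B.
In big-endian order the high byte comes first in memory.
The bytes are already most-significant first: 0x649B.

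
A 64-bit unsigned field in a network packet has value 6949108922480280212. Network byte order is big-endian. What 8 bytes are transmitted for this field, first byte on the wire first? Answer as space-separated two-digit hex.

6949108922480280212 in hexadecimal, padded to 64 bits, is 0x607031BF3DEF4294.
Split into bytes (most-significant first): 60 70 31 BF 3D EF 42 94.
Big-endian stores the most-significant byte at the lowest address.
So the memory order matches the most-significant-first order: 60 70 31 BF 3D EF 42 94.

60 70 31 BF 3D EF 42 94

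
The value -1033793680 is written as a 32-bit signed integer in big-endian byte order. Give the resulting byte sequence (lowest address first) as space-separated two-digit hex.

C2 61 8F 70

Two's complement of -1033793680 in 32 bits: 1033793680 = 0x3D9E7090; invert → 0xC2618F6F; add 1 → 0xC2618F70.
Split into bytes (most-significant first): C2 61 8F 70.
Big-endian: lowest address holds the most-significant byte.
So the memory order matches the most-significant-first order: C2 61 8F 70.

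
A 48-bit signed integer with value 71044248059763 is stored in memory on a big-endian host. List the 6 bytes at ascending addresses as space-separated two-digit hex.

71044248059763 in hexadecimal, padded to 48 bits, is 0x409D472B3F73.
Split into bytes (most-significant first): 40 9D 47 2B 3F 73.
Big-endian: lowest address holds the most-significant byte.
So the memory order matches the most-significant-first order: 40 9D 47 2B 3F 73.

40 9D 47 2B 3F 73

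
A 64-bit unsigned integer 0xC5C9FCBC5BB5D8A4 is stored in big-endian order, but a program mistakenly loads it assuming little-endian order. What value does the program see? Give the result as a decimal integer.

11878443422807017925

Stored big-endian, the bytes at ascending addresses are C5 C9 FC BC 5B B5 D8 A4.
Read back as little-endian, the first byte is least significant, giving 0xA4D8B55BBCFCC9C5.
0xA4D8B55BBCFCC9C5 = 11878443422807017925.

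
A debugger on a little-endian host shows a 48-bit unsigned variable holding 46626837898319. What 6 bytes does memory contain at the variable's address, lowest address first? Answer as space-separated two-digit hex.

46626837898319 in hexadecimal, padded to 48 bits, is 0x2A68281C244F.
Split into bytes (most-significant first): 2A 68 28 1C 24 4F.
In little-endian order the low byte comes first in memory.
So at ascending addresses the bytes are 4F 24 1C 28 68 2A.

4F 24 1C 28 68 2A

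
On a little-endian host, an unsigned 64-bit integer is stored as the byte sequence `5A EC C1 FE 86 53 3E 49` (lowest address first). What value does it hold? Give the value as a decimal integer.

Little-endian: lowest address holds the least-significant byte.
Reassemble most-significant byte first: 49 3E 53 86 FE C1 EC 5A → 0x493E5386FEC1EC5A.
0x493E5386FEC1EC5A = 5277747652589644890.

5277747652589644890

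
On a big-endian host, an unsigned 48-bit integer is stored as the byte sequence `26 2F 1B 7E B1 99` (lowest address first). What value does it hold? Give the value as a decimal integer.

41983766606233

In big-endian order the high byte comes first in memory.
The bytes are already most-significant first: 0x262F1B7EB199.
0x262F1B7EB199 = 41983766606233.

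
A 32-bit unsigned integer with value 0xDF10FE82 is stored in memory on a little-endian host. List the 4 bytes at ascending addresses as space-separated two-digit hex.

Split into bytes (most-significant first): DF 10 FE 82.
In little-endian order the low byte comes first in memory.
So at ascending addresses the bytes are 82 FE 10 DF.

82 FE 10 DF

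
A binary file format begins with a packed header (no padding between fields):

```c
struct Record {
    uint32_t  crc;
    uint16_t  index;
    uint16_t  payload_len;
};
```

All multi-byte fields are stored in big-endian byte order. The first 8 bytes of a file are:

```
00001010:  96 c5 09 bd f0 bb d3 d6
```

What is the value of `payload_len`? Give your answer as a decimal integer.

`payload_len` follows `crc` (4 B), `index` (2 B), so it starts at offset 4 + 2 = 6 and occupies 2 bytes.
Bytes at offsets 6..7: D3 D6.
Big-endian stores the most-significant byte at the lowest address.
The bytes are already most-significant first: 0xD3D6.
0xD3D6 = 54230.

54230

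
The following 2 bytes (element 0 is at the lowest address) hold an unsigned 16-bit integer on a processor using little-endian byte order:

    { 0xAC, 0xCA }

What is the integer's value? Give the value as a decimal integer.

51884

Little-endian: lowest address holds the least-significant byte.
Reassemble most-significant byte first: CA AC → 0xCAAC.
0xCAAC = 51884.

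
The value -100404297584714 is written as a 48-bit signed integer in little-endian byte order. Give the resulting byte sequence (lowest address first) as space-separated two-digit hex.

Two's complement of -100404297584714 in 48 bits: 100404297584714 = 0x5B51327DD04A; invert → 0xA4AECD822FB5; add 1 → 0xA4AECD822FB6.
Split into bytes (most-significant first): A4 AE CD 82 2F B6.
Little-endian: lowest address holds the least-significant byte.
So at ascending addresses the bytes are B6 2F 82 CD AE A4.

B6 2F 82 CD AE A4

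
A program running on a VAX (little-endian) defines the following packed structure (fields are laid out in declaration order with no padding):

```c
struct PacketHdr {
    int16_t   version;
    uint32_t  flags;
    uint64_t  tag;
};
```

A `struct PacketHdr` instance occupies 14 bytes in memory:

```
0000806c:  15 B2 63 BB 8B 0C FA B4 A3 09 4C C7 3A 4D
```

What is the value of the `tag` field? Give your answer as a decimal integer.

5564979418962834682

`tag` follows `version` (2 B), `flags` (4 B), so it starts at offset 2 + 4 = 6 and occupies 8 bytes.
Bytes at offsets 6..13: FA B4 A3 09 4C C7 3A 4D.
In little-endian order the low byte comes first in memory.
Reassemble most-significant byte first: 4D 3A C7 4C 09 A3 B4 FA → 0x4D3AC74C09A3B4FA.
0x4D3AC74C09A3B4FA = 5564979418962834682.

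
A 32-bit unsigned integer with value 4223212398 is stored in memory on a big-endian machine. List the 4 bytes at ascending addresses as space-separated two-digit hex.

FB B9 1B 6E

4223212398 in hexadecimal, padded to 32 bits, is 0xFBB91B6E.
Split into bytes (most-significant first): FB B9 1B 6E.
Big-endian: lowest address holds the most-significant byte.
So the memory order matches the most-significant-first order: FB B9 1B 6E.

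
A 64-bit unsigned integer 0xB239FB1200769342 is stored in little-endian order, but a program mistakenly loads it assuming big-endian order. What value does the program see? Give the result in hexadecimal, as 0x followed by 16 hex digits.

Stored little-endian, the bytes at ascending addresses are 42 93 76 00 12 FB 39 B2.
Read back as big-endian, the last byte is least significant, giving 0x4293760012FB39B2.

0x4293760012FB39B2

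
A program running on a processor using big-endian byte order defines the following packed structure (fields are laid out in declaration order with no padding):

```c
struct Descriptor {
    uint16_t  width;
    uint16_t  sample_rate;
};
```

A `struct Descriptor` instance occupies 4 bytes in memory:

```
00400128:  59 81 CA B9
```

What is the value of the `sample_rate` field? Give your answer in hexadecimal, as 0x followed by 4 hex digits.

`sample_rate` follows `width` (2 bytes), so it starts at byte offset 2 and occupies 2 bytes.
Bytes at offsets 2..3: CA B9.
Big-endian stores the most-significant byte at the lowest address.
The bytes are already most-significant first: 0xCAB9.

0xCAB9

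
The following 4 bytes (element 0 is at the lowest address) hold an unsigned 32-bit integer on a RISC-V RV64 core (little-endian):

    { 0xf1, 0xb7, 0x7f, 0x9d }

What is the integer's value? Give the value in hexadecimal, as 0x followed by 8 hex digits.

0x9D7FB7F1

In little-endian order the low byte comes first in memory.
Reassemble most-significant byte first: 9D 7F B7 F1 → 0x9D7FB7F1.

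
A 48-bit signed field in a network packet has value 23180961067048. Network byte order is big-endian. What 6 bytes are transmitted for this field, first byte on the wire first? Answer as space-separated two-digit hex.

23180961067048 in hexadecimal, padded to 48 bits, is 0x15153CF33028.
Split into bytes (most-significant first): 15 15 3C F3 30 28.
Big-endian stores the most-significant byte at the lowest address.
So the memory order matches the most-significant-first order: 15 15 3C F3 30 28.

15 15 3C F3 30 28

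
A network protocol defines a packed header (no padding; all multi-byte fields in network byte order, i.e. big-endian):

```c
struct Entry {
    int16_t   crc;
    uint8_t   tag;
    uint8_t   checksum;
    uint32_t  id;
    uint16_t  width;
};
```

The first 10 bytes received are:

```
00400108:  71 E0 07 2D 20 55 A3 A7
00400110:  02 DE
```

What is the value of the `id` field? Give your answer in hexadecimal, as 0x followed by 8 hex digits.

`id` follows `crc` (2 B), `tag` (1 B), `checksum` (1 B), so it starts at offset 2 + 1 + 1 = 4 and occupies 4 bytes.
Bytes at offsets 4..7: 20 55 A3 A7.
Big-endian: lowest address holds the most-significant byte.
The bytes are already most-significant first: 0x2055A3A7.

0x2055A3A7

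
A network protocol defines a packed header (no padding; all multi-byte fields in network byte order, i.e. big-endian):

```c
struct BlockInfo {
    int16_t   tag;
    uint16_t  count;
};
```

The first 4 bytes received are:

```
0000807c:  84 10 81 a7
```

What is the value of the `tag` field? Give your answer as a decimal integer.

-31728

`tag` is the first field, at byte offset 0, occupying 2 bytes.
Bytes at offsets 0..1: 84 10.
In big-endian order the high byte comes first in memory.
The bytes are already most-significant first: 0x8410.
Top bit is set, so as a signed 16-bit value this is 0x8410 − 2^16 = -31728.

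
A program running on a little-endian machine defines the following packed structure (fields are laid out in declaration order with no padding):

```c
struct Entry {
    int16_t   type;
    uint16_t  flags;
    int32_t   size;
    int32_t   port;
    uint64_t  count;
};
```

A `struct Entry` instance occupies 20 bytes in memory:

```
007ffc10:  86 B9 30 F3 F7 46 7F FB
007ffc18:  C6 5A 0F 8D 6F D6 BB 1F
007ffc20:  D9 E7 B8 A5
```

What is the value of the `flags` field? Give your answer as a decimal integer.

62256

`flags` follows `type` (2 bytes), so it starts at byte offset 2 and occupies 2 bytes.
Bytes at offsets 2..3: 30 F3.
Little-endian: lowest address holds the least-significant byte.
Reassemble most-significant byte first: F3 30 → 0xF330.
0xF330 = 62256.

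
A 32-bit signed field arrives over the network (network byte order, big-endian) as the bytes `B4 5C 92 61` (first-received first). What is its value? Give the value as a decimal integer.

In big-endian order the high byte comes first in memory.
The bytes are already most-significant first: 0xB45C9261.
Top bit is set, so as a signed 32-bit value this is 0xB45C9261 − 2^32 = -1269001631.

-1269001631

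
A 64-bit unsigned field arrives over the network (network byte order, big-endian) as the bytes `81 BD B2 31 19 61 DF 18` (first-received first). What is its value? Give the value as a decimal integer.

Big-endian stores the most-significant byte at the lowest address.
The bytes are already most-significant first: 0x81BDB2311961DF18.
0x81BDB2311961DF18 = 9348824325440003864.

9348824325440003864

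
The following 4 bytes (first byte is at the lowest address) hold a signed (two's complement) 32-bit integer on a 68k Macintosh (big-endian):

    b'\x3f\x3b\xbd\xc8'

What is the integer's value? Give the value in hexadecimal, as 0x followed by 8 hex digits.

Big-endian stores the most-significant byte at the lowest address.
The bytes are already most-significant first: 0x3F3BBDC8.

0x3F3BBDC8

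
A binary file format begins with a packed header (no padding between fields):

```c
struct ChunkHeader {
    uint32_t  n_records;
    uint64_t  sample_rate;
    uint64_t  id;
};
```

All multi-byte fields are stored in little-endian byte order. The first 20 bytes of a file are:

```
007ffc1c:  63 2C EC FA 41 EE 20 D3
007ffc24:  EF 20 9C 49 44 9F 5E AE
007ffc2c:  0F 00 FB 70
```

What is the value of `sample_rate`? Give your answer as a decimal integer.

5304150675547024961

`sample_rate` follows `n_records` (4 bytes), so it starts at byte offset 4 and occupies 8 bytes.
Bytes at offsets 4..11: 41 EE 20 D3 EF 20 9C 49.
Little-endian: lowest address holds the least-significant byte.
Reassemble most-significant byte first: 49 9C 20 EF D3 20 EE 41 → 0x499C20EFD320EE41.
0x499C20EFD320EE41 = 5304150675547024961.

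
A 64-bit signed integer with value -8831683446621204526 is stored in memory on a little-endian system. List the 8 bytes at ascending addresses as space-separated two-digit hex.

Two's complement of -8831683446621204526 in 64 bits: 8831683446621204526 = 0x7A90714D6C8DF02E; invert → 0x856F8EB293720FD1; add 1 → 0x856F8EB293720FD2.
Split into bytes (most-significant first): 85 6F 8E B2 93 72 0F D2.
In little-endian order the low byte comes first in memory.
So at ascending addresses the bytes are D2 0F 72 93 B2 8E 6F 85.

D2 0F 72 93 B2 8E 6F 85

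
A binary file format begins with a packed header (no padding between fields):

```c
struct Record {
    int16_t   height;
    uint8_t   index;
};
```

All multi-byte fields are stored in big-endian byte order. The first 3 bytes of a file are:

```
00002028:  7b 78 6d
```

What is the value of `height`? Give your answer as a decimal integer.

31608

`height` is the first field, at byte offset 0, occupying 2 bytes.
Bytes at offsets 0..1: 7B 78.
Big-endian stores the most-significant byte at the lowest address.
The bytes are already most-significant first: 0x7B78.
0x7B78 = 31608.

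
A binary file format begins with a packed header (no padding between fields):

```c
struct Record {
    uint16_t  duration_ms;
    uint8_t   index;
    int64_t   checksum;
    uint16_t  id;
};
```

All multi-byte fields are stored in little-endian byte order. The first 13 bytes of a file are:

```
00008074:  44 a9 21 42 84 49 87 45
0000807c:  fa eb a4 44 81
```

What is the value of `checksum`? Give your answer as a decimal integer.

`checksum` follows `duration_ms` (2 B), `index` (1 B), so it starts at offset 2 + 1 = 3 and occupies 8 bytes.
Bytes at offsets 3..10: 42 84 49 87 45 FA EB A4.
Little-endian: lowest address holds the least-significant byte.
Reassemble most-significant byte first: A4 EB FA 45 87 49 84 42 → 0xA4EBFA4587498442.
Top bit is set, so as a signed 64-bit value this is 0xA4EBFA4587498442 − 2^64 = -6562876855432936382.

-6562876855432936382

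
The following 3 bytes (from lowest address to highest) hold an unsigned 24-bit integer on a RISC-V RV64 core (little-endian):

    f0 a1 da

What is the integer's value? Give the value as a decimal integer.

14328304

Little-endian stores the least-significant byte at the lowest address.
Reassemble most-significant byte first: DA A1 F0 → 0xDAA1F0.
0xDAA1F0 = 14328304.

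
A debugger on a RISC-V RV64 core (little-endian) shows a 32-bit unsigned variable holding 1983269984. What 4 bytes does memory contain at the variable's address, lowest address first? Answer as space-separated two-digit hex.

1983269984 in hexadecimal, padded to 32 bits, is 0x76364C60.
Split into bytes (most-significant first): 76 36 4C 60.
Little-endian stores the least-significant byte at the lowest address.
So at ascending addresses the bytes are 60 4C 36 76.

60 4C 36 76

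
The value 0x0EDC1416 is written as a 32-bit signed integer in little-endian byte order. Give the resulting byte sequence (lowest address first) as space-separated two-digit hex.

16 14 DC 0E

Split into bytes (most-significant first): 0E DC 14 16.
Little-endian: lowest address holds the least-significant byte.
So at ascending addresses the bytes are 16 14 DC 0E.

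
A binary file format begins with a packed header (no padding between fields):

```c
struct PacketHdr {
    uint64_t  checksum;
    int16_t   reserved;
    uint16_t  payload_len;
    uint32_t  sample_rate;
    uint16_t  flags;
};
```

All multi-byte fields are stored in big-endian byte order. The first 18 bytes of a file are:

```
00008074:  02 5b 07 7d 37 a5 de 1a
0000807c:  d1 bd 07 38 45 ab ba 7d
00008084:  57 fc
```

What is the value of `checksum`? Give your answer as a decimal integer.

169737645342449178

`checksum` is the first field, at byte offset 0, occupying 8 bytes.
Bytes at offsets 0..7: 02 5B 07 7D 37 A5 DE 1A.
Big-endian stores the most-significant byte at the lowest address.
The bytes are already most-significant first: 0x025B077D37A5DE1A.
0x025B077D37A5DE1A = 169737645342449178.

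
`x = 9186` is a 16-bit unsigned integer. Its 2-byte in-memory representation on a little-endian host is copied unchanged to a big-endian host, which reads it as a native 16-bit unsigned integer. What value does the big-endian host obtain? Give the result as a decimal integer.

9186 in 16-bit hexadecimal is 0x23E2.
Stored little-endian, the bytes at ascending addresses are E2 23.
Read back as big-endian, the last byte is least significant, giving 0xE223.
0xE223 = 57891.

57891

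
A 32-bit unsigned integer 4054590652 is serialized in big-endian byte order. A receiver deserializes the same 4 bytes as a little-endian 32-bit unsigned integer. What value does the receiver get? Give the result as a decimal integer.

3156520177

4054590652 in 32-bit hexadecimal is 0xF1AC24BC.
Stored big-endian, the bytes at ascending addresses are F1 AC 24 BC.
Read back as little-endian, the first byte is least significant, giving 0xBC24ACF1.
0xBC24ACF1 = 3156520177.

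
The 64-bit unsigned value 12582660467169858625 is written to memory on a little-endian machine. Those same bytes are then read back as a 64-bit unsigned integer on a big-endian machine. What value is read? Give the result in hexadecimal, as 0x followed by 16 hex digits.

12582660467169858625 in 64-bit hexadecimal is 0xAE9E970773029441.
Stored little-endian, the bytes at ascending addresses are 41 94 02 73 07 97 9E AE.
Read back as big-endian, the last byte is least significant, giving 0x4194027307979EAE.

0x4194027307979EAE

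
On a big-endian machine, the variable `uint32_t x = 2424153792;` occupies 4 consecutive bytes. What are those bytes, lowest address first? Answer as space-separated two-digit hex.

90 7D A6 C0

2424153792 in hexadecimal, padded to 32 bits, is 0x907DA6C0.
Split into bytes (most-significant first): 90 7D A6 C0.
In big-endian order the high byte comes first in memory.
So the memory order matches the most-significant-first order: 90 7D A6 C0.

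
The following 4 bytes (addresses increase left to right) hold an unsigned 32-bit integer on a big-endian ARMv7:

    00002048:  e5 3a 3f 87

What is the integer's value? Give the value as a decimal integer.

In big-endian order the high byte comes first in memory.
The bytes are already most-significant first: 0xE53A3F87.
0xE53A3F87 = 3845799815.

3845799815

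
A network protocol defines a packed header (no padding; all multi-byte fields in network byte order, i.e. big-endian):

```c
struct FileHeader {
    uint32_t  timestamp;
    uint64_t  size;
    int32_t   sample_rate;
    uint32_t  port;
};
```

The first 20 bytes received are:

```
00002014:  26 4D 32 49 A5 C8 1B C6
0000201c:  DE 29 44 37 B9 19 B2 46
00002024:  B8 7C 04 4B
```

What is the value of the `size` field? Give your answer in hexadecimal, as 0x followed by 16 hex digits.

`size` follows `timestamp` (4 bytes), so it starts at byte offset 4 and occupies 8 bytes.
Bytes at offsets 4..11: A5 C8 1B C6 DE 29 44 37.
Big-endian: lowest address holds the most-significant byte.
The bytes are already most-significant first: 0xA5C81BC6DE294437.

0xA5C81BC6DE294437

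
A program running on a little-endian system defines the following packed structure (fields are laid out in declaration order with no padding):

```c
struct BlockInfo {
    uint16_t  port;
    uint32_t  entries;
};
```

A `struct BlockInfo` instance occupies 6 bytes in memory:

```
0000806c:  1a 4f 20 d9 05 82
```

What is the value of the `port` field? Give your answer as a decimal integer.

20250

`port` is the first field, at byte offset 0, occupying 2 bytes.
Bytes at offsets 0..1: 1A 4F.
Little-endian: lowest address holds the least-significant byte.
Reassemble most-significant byte first: 4F 1A → 0x4F1A.
0x4F1A = 20250.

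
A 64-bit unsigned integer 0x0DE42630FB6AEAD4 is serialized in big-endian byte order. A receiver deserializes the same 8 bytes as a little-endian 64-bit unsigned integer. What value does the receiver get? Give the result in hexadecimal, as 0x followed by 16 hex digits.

0xD4EA6AFB3026E40D

Stored big-endian, the bytes at ascending addresses are 0D E4 26 30 FB 6A EA D4.
Read back as little-endian, the first byte is least significant, giving 0xD4EA6AFB3026E40D.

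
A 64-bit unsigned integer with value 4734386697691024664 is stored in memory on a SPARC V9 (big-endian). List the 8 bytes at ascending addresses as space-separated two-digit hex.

41 B3 EB 9E 21 35 4D 18

4734386697691024664 in hexadecimal, padded to 64 bits, is 0x41B3EB9E21354D18.
Split into bytes (most-significant first): 41 B3 EB 9E 21 35 4D 18.
In big-endian order the high byte comes first in memory.
So the memory order matches the most-significant-first order: 41 B3 EB 9E 21 35 4D 18.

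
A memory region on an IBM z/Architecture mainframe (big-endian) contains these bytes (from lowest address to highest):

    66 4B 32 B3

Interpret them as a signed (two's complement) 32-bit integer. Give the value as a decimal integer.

In big-endian order the high byte comes first in memory.
The bytes are already most-significant first: 0x664B32B3.
0x664B32B3 = 1716204211.

1716204211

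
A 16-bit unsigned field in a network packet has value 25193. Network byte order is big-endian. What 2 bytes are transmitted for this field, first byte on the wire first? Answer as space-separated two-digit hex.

62 69

25193 in hexadecimal, padded to 16 bits, is 0x6269.
Split into bytes (most-significant first): 62 69.
In big-endian order the high byte comes first in memory.
So the memory order matches the most-significant-first order: 62 69.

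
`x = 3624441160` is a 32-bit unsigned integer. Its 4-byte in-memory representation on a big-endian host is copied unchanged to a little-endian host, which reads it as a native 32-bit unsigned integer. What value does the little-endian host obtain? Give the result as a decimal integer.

3624441160 in 32-bit hexadecimal is 0xD8089548.
Stored big-endian, the bytes at ascending addresses are D8 08 95 48.
Read back as little-endian, the first byte is least significant, giving 0x489508D8.
0x489508D8 = 1217726680.

1217726680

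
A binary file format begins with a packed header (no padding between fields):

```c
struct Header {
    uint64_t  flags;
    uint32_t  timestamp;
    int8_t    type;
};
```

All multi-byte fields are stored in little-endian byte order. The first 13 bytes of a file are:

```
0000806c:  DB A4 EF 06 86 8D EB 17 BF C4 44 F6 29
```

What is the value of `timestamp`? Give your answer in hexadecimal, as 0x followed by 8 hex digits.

0xF644C4BF

`timestamp` follows `flags` (8 bytes), so it starts at byte offset 8 and occupies 4 bytes.
Bytes at offsets 8..11: BF C4 44 F6.
In little-endian order the low byte comes first in memory.
Reassemble most-significant byte first: F6 44 C4 BF → 0xF644C4BF.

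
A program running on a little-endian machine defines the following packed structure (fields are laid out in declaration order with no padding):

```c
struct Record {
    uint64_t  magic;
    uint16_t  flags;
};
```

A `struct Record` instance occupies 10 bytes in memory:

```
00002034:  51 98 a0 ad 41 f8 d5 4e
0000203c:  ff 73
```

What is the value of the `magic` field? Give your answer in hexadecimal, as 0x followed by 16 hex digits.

0x4ED5F841ADA09851

`magic` is the first field, at byte offset 0, occupying 8 bytes.
Bytes at offsets 0..7: 51 98 A0 AD 41 F8 D5 4E.
In little-endian order the low byte comes first in memory.
Reassemble most-significant byte first: 4E D5 F8 41 AD A0 98 51 → 0x4ED5F841ADA09851.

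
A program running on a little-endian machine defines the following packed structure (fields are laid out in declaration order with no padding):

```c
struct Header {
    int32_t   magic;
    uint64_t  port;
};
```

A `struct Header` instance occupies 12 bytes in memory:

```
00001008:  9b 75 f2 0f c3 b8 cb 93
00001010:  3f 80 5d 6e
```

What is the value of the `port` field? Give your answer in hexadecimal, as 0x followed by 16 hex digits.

`port` follows `magic` (4 bytes), so it starts at byte offset 4 and occupies 8 bytes.
Bytes at offsets 4..11: C3 B8 CB 93 3F 80 5D 6E.
Little-endian stores the least-significant byte at the lowest address.
Reassemble most-significant byte first: 6E 5D 80 3F 93 CB B8 C3 → 0x6E5D803F93CBB8C3.

0x6E5D803F93CBB8C3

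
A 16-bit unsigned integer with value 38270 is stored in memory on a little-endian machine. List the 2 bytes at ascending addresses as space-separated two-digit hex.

38270 in hexadecimal, padded to 16 bits, is 0x957E.
Split into bytes (most-significant first): 95 7E.
In little-endian order the low byte comes first in memory.
So at ascending addresses the bytes are 7E 95.

7E 95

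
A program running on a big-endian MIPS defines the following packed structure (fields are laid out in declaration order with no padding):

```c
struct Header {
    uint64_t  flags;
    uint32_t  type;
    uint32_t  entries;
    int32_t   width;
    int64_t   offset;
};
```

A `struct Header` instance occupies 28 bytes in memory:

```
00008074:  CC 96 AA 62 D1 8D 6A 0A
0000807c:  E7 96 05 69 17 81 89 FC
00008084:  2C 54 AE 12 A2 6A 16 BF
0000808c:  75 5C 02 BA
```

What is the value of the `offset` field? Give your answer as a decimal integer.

-6743552480470367558

`offset` follows `flags` (8 B), `type` (4 B), `entries` (4 B), `width` (4 B), so it starts at offset 8 + 4 + 4 + 4 = 20 and occupies 8 bytes.
Bytes at offsets 20..27: A2 6A 16 BF 75 5C 02 BA.
Big-endian stores the most-significant byte at the lowest address.
The bytes are already most-significant first: 0xA26A16BF755C02BA.
Top bit is set, so as a signed 64-bit value this is 0xA26A16BF755C02BA − 2^64 = -6743552480470367558.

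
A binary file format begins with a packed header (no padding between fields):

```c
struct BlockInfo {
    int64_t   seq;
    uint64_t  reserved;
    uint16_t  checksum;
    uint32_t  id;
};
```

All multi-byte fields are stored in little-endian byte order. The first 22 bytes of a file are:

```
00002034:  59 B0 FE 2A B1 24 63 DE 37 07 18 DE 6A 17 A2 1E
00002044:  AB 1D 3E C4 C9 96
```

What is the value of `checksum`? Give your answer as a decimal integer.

`checksum` follows `seq` (8 B), `reserved` (8 B), so it starts at offset 8 + 8 = 16 and occupies 2 bytes.
Bytes at offsets 16..17: AB 1D.
Little-endian stores the least-significant byte at the lowest address.
Reassemble most-significant byte first: 1D AB → 0x1DAB.
0x1DAB = 7595.

7595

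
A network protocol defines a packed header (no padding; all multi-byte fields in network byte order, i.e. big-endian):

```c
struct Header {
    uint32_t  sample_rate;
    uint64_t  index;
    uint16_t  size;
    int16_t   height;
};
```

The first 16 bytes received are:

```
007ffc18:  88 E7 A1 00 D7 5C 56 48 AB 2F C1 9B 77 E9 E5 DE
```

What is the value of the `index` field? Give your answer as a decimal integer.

15518373286121554331

`index` follows `sample_rate` (4 bytes), so it starts at byte offset 4 and occupies 8 bytes.
Bytes at offsets 4..11: D7 5C 56 48 AB 2F C1 9B.
Big-endian stores the most-significant byte at the lowest address.
The bytes are already most-significant first: 0xD75C5648AB2FC19B.
0xD75C5648AB2FC19B = 15518373286121554331.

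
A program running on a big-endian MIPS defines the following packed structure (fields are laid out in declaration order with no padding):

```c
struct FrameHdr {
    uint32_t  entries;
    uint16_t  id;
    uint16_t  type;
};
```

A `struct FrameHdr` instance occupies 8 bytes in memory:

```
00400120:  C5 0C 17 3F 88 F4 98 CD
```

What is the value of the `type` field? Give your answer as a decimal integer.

39117

`type` follows `entries` (4 B), `id` (2 B), so it starts at offset 4 + 2 = 6 and occupies 2 bytes.
Bytes at offsets 6..7: 98 CD.
Big-endian: lowest address holds the most-significant byte.
The bytes are already most-significant first: 0x98CD.
0x98CD = 39117.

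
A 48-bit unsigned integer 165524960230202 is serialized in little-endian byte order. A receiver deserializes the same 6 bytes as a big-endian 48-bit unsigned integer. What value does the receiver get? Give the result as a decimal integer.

165524960230202 in 48-bit hexadecimal is 0x968B4874BB3A.
Stored little-endian, the bytes at ascending addresses are 3A BB 74 48 8B 96.
Read back as big-endian, the last byte is least significant, giving 0x3ABB74488B96.
0x3ABB74488B96 = 64576784206742.

64576784206742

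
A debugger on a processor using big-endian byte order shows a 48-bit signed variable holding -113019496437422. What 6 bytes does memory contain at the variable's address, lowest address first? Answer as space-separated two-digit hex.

99 35 99 0F E9 52

Two's complement of -113019496437422 in 48 bits: 113019496437422 = 0x66CA66F016AE; invert → 0x9935990FE951; add 1 → 0x9935990FE952.
Split into bytes (most-significant first): 99 35 99 0F E9 52.
In big-endian order the high byte comes first in memory.
So the memory order matches the most-significant-first order: 99 35 99 0F E9 52.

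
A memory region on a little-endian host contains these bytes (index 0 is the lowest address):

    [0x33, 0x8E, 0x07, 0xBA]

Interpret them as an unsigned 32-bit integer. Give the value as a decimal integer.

Little-endian: lowest address holds the least-significant byte.
Reassemble most-significant byte first: BA 07 8E 33 → 0xBA078E33.
0xBA078E33 = 3121057331.

3121057331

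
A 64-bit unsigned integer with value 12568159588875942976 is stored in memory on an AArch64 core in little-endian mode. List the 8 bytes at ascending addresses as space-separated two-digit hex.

12568159588875942976 in hexadecimal, padded to 64 bits, is 0xAE6B128E9F5EBC40.
Split into bytes (most-significant first): AE 6B 12 8E 9F 5E BC 40.
Little-endian stores the least-significant byte at the lowest address.
So at ascending addresses the bytes are 40 BC 5E 9F 8E 12 6B AE.

40 BC 5E 9F 8E 12 6B AE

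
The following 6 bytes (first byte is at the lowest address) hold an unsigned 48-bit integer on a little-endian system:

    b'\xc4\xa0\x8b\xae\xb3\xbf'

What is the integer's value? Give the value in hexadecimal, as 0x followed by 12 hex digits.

0xBFB3AE8BA0C4

Little-endian: lowest address holds the least-significant byte.
Reassemble most-significant byte first: BF B3 AE 8B A0 C4 → 0xBFB3AE8BA0C4.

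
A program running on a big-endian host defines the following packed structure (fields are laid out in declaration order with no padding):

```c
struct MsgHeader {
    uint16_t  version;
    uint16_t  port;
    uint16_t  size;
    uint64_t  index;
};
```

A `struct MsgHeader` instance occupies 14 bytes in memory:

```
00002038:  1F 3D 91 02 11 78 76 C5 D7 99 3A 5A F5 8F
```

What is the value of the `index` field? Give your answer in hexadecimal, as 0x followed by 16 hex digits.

0x76C5D7993A5AF58F

`index` follows `version` (2 B), `port` (2 B), `size` (2 B), so it starts at offset 2 + 2 + 2 = 6 and occupies 8 bytes.
Bytes at offsets 6..13: 76 C5 D7 99 3A 5A F5 8F.
Big-endian stores the most-significant byte at the lowest address.
The bytes are already most-significant first: 0x76C5D7993A5AF58F.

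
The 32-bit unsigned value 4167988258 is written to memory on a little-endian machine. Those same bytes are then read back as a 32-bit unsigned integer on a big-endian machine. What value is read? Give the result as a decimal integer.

4167988258 in 32-bit hexadecimal is 0xF86E7422.
Stored little-endian, the bytes at ascending addresses are 22 74 6E F8.
Read back as big-endian, the last byte is least significant, giving 0x22746EF8.
0x22746EF8 = 578055928.

578055928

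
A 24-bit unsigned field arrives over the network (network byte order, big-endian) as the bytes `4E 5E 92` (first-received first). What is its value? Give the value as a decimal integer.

5136018

Big-endian: lowest address holds the most-significant byte.
The bytes are already most-significant first: 0x4E5E92.
0x4E5E92 = 5136018.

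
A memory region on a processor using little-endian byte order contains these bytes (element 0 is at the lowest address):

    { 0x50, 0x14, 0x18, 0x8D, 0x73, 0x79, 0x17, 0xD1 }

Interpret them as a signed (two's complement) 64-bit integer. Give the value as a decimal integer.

-3380099458122902448

In little-endian order the low byte comes first in memory.
Reassemble most-significant byte first: D1 17 79 73 8D 18 14 50 → 0xD11779738D181450.
Top bit is set, so as a signed 64-bit value this is 0xD11779738D181450 − 2^64 = -3380099458122902448.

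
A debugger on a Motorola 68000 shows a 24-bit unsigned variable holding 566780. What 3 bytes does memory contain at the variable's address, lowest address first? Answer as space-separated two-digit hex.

08 A5 FC

566780 in hexadecimal, padded to 24 bits, is 0x08A5FC.
Split into bytes (most-significant first): 08 A5 FC.
Big-endian: lowest address holds the most-significant byte.
So the memory order matches the most-significant-first order: 08 A5 FC.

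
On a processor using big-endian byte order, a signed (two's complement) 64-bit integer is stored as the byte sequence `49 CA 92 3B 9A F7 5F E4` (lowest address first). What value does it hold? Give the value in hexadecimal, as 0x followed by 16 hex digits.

0x49CA923B9AF75FE4

Big-endian stores the most-significant byte at the lowest address.
The bytes are already most-significant first: 0x49CA923B9AF75FE4.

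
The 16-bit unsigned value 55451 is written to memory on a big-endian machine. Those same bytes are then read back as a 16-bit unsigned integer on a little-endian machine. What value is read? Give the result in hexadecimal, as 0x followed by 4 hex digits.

55451 in 16-bit hexadecimal is 0xD89B.
Stored big-endian, the bytes at ascending addresses are D8 9B.
Read back as little-endian, the first byte is least significant, giving 0x9BD8.

0x9BD8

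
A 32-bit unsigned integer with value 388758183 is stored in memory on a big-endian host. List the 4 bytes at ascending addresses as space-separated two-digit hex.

388758183 in hexadecimal, padded to 32 bits, is 0x172BFAA7.
Split into bytes (most-significant first): 17 2B FA A7.
Big-endian: lowest address holds the most-significant byte.
So the memory order matches the most-significant-first order: 17 2B FA A7.

17 2B FA A7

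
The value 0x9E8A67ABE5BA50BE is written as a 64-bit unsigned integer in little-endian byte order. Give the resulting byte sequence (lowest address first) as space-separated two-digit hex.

Split into bytes (most-significant first): 9E 8A 67 AB E5 BA 50 BE.
In little-endian order the low byte comes first in memory.
So at ascending addresses the bytes are BE 50 BA E5 AB 67 8A 9E.

BE 50 BA E5 AB 67 8A 9E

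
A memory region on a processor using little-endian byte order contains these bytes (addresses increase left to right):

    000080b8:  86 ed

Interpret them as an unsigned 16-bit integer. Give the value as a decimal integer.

In little-endian order the low byte comes first in memory.
Reassemble most-significant byte first: ED 86 → 0xED86.
0xED86 = 60806.

60806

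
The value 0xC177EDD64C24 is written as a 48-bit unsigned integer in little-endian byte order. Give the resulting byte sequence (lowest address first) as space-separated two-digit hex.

24 4C D6 ED 77 C1

Split into bytes (most-significant first): C1 77 ED D6 4C 24.
In little-endian order the low byte comes first in memory.
So at ascending addresses the bytes are 24 4C D6 ED 77 C1.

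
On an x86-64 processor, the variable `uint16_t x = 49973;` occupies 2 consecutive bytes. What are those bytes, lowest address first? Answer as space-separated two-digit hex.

35 C3

49973 in hexadecimal, padded to 16 bits, is 0xC335.
Split into bytes (most-significant first): C3 35.
In little-endian order the low byte comes first in memory.
So at ascending addresses the bytes are 35 C3.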